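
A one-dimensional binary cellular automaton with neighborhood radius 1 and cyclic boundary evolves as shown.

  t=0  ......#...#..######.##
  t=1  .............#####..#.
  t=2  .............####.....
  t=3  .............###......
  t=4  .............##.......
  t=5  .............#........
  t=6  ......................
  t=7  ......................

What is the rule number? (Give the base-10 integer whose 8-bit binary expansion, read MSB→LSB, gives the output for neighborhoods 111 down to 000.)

136

  [7] ### => #  t=0,i=14
  [6] ##. => .  t=0,i=18
  [5] #.# => .  t=0,i=19
  [4] #.. => .  t=0,i=0
  [3] .## => #  t=0,i=13
  [2] .#. => .  t=0,i=6
  [1] ..# => .  t=0,i=5
  [0] ... => .  t=0,i=1
  bits 10001000 = 136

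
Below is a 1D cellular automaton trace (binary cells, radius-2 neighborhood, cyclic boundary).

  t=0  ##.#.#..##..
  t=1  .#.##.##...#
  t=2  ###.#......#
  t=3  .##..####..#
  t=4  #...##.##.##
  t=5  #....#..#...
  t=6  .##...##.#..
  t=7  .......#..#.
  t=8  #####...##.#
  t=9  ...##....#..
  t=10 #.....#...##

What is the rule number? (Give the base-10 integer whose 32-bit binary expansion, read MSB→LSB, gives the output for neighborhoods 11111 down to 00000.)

1882009505

  [31] ##### => .  t=8,i=1
  [30] ####. => #  t=2,i=1
  [29] ###.# => #  t=2,i=2
  [28] ###.. => #  t=3,i=8
  [27] ##.## => .  t=1,i=5
  [26] ##.#. => .  t=0,i=2
  [25] ##..# => .  t=0,i=10
  [24] ##... => .  t=1,i=8
  [23] #.### => .  t=4,i=10
  [22] #.##. => .  t=1,i=3
  [21] #.#.# => #  t=0,i=3
  [20] #.#.. => .  t=0,i=5
  [19] #..## => #  t=0,i=7
  [18] #..#. => #  t=3,i=10
  [17] #...# => .  t=1,i=9
  [16] #.... => #  t=2,i=6
  [15] .#### => .  t=2,i=0
  [14] .###. => .  t=4,i=11
  [13] .##.# => #  t=0,i=1
  [12] .##.. => .  t=0,i=9
  [11] .#.## => #  t=1,i=2
  [10] .#.#. => #  t=0,i=4
  [9] .#..# => #  t=0,i=6
  [8] .#... => #  t=2,i=5
  [7] ..### => #  t=2,i=11
  [6] ..##. => .  t=0,i=0
  [5] ..#.# => #  t=1,i=11
  [4] ..#.. => .  t=5,i=0
  [3] ...## => .  t=2,i=10
  [2] ...#. => .  t=1,i=10
  [1] ....# => .  t=2,i=9
  [0] ..... => #  t=2,i=7
  bits 01110000001011010010111110100001 = 1882009505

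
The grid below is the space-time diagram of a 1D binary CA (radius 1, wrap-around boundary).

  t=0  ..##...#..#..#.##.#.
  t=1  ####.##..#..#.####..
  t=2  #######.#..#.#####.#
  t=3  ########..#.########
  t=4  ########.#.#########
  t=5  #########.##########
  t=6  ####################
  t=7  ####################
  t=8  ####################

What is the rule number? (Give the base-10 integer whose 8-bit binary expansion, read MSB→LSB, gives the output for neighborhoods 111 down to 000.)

  ### -> #   bit 7 = 1  t=1,i=1
  ##. -> #   bit 6 = 1  t=0,i=3
  #.# -> #   bit 5 = 1  t=0,i=14
  #.. -> .   bit 4 = 0  t=0,i=4
  .## -> #   bit 3 = 1  t=0,i=2
  .#. -> .   bit 2 = 0  t=0,i=7
  ..# -> #   bit 1 = 1  t=0,i=1
  ... -> #   bit 0 = 1  t=0,i=0
  bits 11101011 = 235

235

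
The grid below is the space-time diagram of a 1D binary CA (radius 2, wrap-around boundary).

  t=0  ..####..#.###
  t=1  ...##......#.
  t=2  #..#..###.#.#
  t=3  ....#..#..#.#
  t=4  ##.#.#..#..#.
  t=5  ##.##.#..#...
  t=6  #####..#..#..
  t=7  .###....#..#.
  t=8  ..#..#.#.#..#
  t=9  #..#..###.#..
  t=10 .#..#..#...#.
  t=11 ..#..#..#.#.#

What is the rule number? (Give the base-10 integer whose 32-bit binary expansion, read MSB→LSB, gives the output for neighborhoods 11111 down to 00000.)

  ##### -> #   bit 31 = 1  t=6,i=2
  ####. -> #   bit 30 = 1  t=0,i=4
  ###.# -> .   bit 29 = 0  t=2,i=8
  ###.. -> .   bit 28 = 0  t=0,i=5
  ##.## -> #   bit 27 = 1  t=5,i=2
  ##.#. -> .   bit 26 = 0  t=2,i=9
  ##..# -> .   bit 25 = 0  t=0,i=0
  ##... -> .   bit 24 = 0  t=1,i=5
  #.### -> .   bit 23 = 0  t=0,i=10
  #.##. -> #   bit 22 = 1  t=2,i=12
  #.#.# -> #   bit 21 = 1  t=2,i=10
  #.#.. -> .   bit 20 = 0  t=3,i=12
  #..## -> .   bit 19 = 0  t=0,i=1
  #..#. -> .   bit 18 = 0  t=0,i=7
  #...# -> .   bit 17 = 0  t=5,i=11
  #.... -> #   bit 16 = 1  t=1,i=0
  .#### -> #   bit 15 = 1  t=0,i=3
  .###. -> #   bit 14 = 1  t=0,i=11
  .##.# -> #   bit 13 = 1  t=4,i=1
  .##.. -> .   bit 12 = 0  t=1,i=4
  .#.## -> .   bit 11 = 0  t=0,i=9
  .#.#. -> #   bit 10 = 1  t=3,i=11
  .#..# -> #   bit 9 = 1  t=2,i=4
  .#... -> #   bit 8 = 1  t=1,i=12
  ..### -> .   bit 7 = 0  t=0,i=2
  ..##. -> #   bit 6 = 1  t=1,i=3
  ..#.# -> .   bit 5 = 0  t=0,i=8
  ..#.. -> .   bit 4 = 0  t=1,i=11
  ...## -> .   bit 3 = 0  t=1,i=2
  ...#. -> #   bit 2 = 1  t=1,i=10
  ....# -> .   bit 1 = 0  t=1,i=1
  ..... -> #   bit 0 = 1  t=1,i=7
  bits 11001000011000011110011101000101 = 3361859397

3361859397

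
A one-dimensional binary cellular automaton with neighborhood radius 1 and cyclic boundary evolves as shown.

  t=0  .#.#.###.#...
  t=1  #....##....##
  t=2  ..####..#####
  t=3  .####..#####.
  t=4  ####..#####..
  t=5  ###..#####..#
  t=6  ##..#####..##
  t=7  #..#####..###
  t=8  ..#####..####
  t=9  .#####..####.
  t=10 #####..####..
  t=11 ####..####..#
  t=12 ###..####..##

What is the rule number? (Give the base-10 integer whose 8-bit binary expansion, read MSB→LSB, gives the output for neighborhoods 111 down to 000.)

139

  ###|#  b7=1 t=0,i=6
  ##.|.  b6=0 t=0,i=7
  #.#|.  b5=0 t=0,i=2
  #..|.  b4=0 t=0,i=10
  .##|#  b3=1 t=0,i=5
  .#.|.  b2=0 t=0,i=1
  ..#|#  b1=1 t=0,i=0
  ...|#  b0=1 t=0,i=11
  bits 10001011 = 139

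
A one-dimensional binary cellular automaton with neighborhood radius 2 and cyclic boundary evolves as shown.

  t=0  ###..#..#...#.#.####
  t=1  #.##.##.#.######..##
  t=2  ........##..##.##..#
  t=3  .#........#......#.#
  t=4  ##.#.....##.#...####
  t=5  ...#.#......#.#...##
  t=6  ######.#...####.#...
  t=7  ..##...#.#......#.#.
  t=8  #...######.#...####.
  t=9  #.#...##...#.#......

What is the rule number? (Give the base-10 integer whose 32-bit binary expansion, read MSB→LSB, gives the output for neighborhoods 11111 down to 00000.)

2469613108

  ##### -> #   bit 31 = 1  t=0,i=0
  ####. -> .   bit 30 = 0  t=0,i=1
  ###.# -> .   bit 29 = 0  t=1,i=0
  ###.. -> #   bit 28 = 1  t=0,i=2
  ##.## -> .   bit 27 = 0  t=1,i=1
  ##.#. -> .   bit 26 = 0  t=1,i=7
  ##..# -> #   bit 25 = 1  t=0,i=3
  ##... -> #   bit 24 = 1  t=5,i=0
  #.### -> .   bit 23 = 0  t=0,i=16
  #.##. -> .   bit 22 = 0  t=1,i=2
  #.#.# -> #   bit 21 = 1  t=0,i=14
  #.#.. -> #   bit 20 = 1  t=3,i=1
  #..## -> .   bit 19 = 0  t=1,i=17
  #..#. -> .   bit 18 = 0  t=0,i=4
  #...# -> #   bit 17 = 1  t=0,i=10
  #.... -> #   bit 16 = 1  t=2,i=1
  .#### -> .   bit 15 = 0  t=0,i=17
  .###. -> #   bit 14 = 1  t=1,i=19
  .##.# -> .   bit 13 = 0  t=1,i=3
  .##.. -> .   bit 12 = 0  t=2,i=9
  .#.## -> #   bit 11 = 1  t=0,i=15
  .#.#. -> #   bit 10 = 1  t=0,i=13
  .#..# -> #   bit 9 = 1  t=0,i=6
  .#... -> .   bit 8 = 0  t=0,i=9
  ..### -> .   bit 7 = 0  t=1,i=18
  ..##. -> .   bit 6 = 0  t=2,i=8
  ..#.# -> #   bit 5 = 1  t=0,i=12
  ..#.. -> #   bit 4 = 1  t=0,i=5
  ...## -> .   bit 3 = 0  t=2,i=7
  ...#. -> #   bit 2 = 1  t=0,i=11
  ....# -> .   bit 1 = 0  t=2,i=6
  ..... -> .   bit 0 = 0  t=2,i=2
  bits 10010011001100110100111000110100 = 2469613108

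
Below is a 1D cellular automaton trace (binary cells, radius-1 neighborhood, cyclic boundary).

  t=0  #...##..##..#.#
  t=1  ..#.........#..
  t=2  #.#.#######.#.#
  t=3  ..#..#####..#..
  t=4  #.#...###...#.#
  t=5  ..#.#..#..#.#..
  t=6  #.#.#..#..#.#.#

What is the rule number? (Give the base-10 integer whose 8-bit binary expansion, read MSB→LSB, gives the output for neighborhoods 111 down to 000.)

  ### -> #   bit 7 = 1  t=2,i=5
  ##. -> .   bit 6 = 0  t=0,i=0
  #.# -> .   bit 5 = 0  t=0,i=13
  #.. -> .   bit 4 = 0  t=0,i=1
  .## -> .   bit 3 = 0  t=0,i=4
  .#. -> #   bit 2 = 1  t=0,i=12
  ..# -> .   bit 1 = 0  t=0,i=3
  ... -> #   bit 0 = 1  t=0,i=2
  bits 10000101 = 133

133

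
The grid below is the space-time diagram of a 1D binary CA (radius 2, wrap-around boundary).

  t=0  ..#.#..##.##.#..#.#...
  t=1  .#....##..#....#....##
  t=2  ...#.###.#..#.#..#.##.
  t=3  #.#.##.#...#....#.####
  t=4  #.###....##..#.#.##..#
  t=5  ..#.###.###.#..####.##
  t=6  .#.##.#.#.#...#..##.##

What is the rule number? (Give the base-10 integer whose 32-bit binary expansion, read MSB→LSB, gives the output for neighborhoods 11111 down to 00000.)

1911494733

  #####|.  b31=0 t=3,i=20
  ####.|#  b30=1 t=3,i=21
  ###.#|#  b29=1 t=2,i=7
  ###..|#  b28=1 t=4,i=4
  ##.##|.  b27=0 t=0,i=9
  ##.#.|.  b26=0 t=0,i=12
  ##..#|.  b25=0 t=1,i=8
  ##...|#  b24=1 t=2,i=21
  #.###|#  b23=1 t=2,i=5
  #.##.|#  b22=1 t=0,i=10
  #.#.#|#  b21=1 t=3,i=2
  #.#..|.  b20=0 t=0,i=4
  #..##|#  b19=1 t=0,i=6
  #..#.|#  b18=1 t=0,i=15
  #...#|#  b17=1 t=3,i=9
  #....|#  b16=1 t=0,i=20
  .####|.  b15=0 t=3,i=19
  .###.|.  b14=0 t=2,i=6
  .##.#|.  b13=0 t=0,i=8
  .##..|#  b12=1 t=1,i=7
  .#.##|#  b11=1 t=2,i=4
  .#.#.|.  b10=0 t=0,i=3
  .#..#|.  b9=0 t=0,i=5
  .#...|.  b8=0 t=0,i=19
  ..###|.  b7=0 t=5,i=15
  ..##.|#  b6=1 t=0,i=7
  ..#.#|.  b5=0 t=0,i=2
  ..#..|.  b4=0 t=1,i=10
  ...##|#  b3=1 t=1,i=5
  ...#.|#  b2=1 t=0,i=1
  ....#|.  b1=0 t=0,i=0
  .....|#  b0=1 t=0,i=21
  bits 01110001111011110001100001001101 = 1911494733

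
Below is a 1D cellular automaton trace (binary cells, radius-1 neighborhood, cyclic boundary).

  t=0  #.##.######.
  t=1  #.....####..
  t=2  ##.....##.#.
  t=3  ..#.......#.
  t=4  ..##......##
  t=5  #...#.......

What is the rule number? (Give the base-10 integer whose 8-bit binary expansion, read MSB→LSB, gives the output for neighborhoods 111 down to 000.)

  ### -> #   bit 7 = 1  t=0,i=6
  ##. -> .   bit 6 = 0  t=0,i=3
  #.# -> .   bit 5 = 0  t=0,i=1
  #.. -> #   bit 4 = 1  t=1,i=1
  .## -> .   bit 3 = 0  t=0,i=2
  .#. -> #   bit 2 = 1  t=0,i=0
  ..# -> .   bit 1 = 0  t=1,i=5
  ... -> .   bit 0 = 0  t=1,i=2
  bits 10010100 = 148

148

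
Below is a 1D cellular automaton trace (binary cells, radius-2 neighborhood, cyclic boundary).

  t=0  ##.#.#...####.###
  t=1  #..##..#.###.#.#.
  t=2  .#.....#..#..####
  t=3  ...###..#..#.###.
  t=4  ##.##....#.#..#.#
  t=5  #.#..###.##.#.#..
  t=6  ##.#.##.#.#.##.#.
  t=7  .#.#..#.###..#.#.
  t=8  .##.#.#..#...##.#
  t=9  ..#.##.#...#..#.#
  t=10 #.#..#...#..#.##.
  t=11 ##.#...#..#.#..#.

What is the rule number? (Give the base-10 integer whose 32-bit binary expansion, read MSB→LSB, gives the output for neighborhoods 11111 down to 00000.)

  nb #####: next=.  (t=0,i=16, bit31=0)
  nb ####.: next=#  (t=0,i=0, bit30=1)
  nb ###.#: next=.  (t=0,i=1, bit29=0)
  nb ###..: next=.  (t=3,i=5, bit28=0)
  nb ##.##: next=#  (t=0,i=13, bit27=1)
  nb ##.#.: next=.  (t=0,i=2, bit26=0)
  nb ##..#: next=.  (t=1,i=5, bit25=0)
  nb ##...: next=#  (t=3,i=16, bit24=1)
  nb #.###: next=.  (t=0,i=14, bit23=0)
  nb #.##.: next=.  (t=4,i=3, bit22=0)
  nb #.#.#: next=#  (t=0,i=3, bit21=1)
  nb #.#..: next=.  (t=0,i=5, bit20=0)
  nb #..##: next=.  (t=1,i=2, bit19=0)
  nb #..#.: next=.  (t=1,i=6, bit18=0)
  nb #...#: next=#  (t=0,i=7, bit17=1)
  nb #....: next=#  (t=2,i=3, bit16=1)
  nb .####: next=#  (t=0,i=10, bit15=1)
  nb .###.: next=#  (t=1,i=10, bit14=1)
  nb .##.#: next=#  (t=5,i=10, bit13=1)
  nb .##..: next=.  (t=1,i=4, bit12=0)
  nb .#.##: next=.  (t=1,i=8, bit11=0)
  nb .#.#.: next=#  (t=0,i=4, bit10=1)
  nb .#..#: next=#  (t=1,i=1, bit9=1)
  nb .#...: next=.  (t=0,i=6, bit8=0)
  nb ..###: next=#  (t=0,i=9, bit7=1)
  nb ..##.: next=.  (t=1,i=3, bit6=0)
  nb ..#.#: next=#  (t=1,i=7, bit5=1)
  nb ..#..: next=.  (t=2,i=7, bit4=0)
  nb ...##: next=.  (t=0,i=8, bit3=0)
  nb ...#.: next=.  (t=2,i=6, bit2=0)
  nb ....#: next=#  (t=2,i=5, bit1=1)
  nb .....: next=#  (t=2,i=4, bit0=1)
  bits 01001001001000111110011010100011 = 1227089571

1227089571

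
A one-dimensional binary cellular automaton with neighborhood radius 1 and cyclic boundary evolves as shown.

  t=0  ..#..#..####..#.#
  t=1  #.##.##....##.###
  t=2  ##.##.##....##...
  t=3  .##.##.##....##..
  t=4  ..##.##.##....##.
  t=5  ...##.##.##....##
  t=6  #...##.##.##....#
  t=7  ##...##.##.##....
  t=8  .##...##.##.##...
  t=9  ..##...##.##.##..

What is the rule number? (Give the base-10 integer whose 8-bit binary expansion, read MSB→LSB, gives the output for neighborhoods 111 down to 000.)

  [7] ### => .  t=0,i=9
  [6] ##. => #  t=0,i=11
  [5] #.# => #  t=0,i=15
  [4] #.. => #  t=0,i=0
  [3] .## => .  t=0,i=8
  [2] .#. => #  t=0,i=2
  [1] ..# => .  t=0,i=1
  [0] ... => .  t=1,i=8
  bits 01110100 = 116

116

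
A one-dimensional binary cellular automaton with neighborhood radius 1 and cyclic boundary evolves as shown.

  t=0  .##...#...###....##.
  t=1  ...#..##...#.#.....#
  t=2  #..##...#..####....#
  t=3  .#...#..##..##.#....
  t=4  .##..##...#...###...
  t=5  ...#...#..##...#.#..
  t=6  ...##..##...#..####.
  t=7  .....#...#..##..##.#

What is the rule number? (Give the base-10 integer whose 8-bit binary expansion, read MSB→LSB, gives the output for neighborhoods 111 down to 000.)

180

  ### -> #   bit 7 = 1  t=0,i=11
  ##. -> .   bit 6 = 0  t=0,i=2
  #.# -> #   bit 5 = 1  t=1,i=12
  #.. -> #   bit 4 = 1  t=0,i=3
  .## -> .   bit 3 = 0  t=0,i=1
  .#. -> #   bit 2 = 1  t=0,i=6
  ..# -> .   bit 1 = 0  t=0,i=0
  ... -> .   bit 0 = 0  t=0,i=4
  bits 10110100 = 180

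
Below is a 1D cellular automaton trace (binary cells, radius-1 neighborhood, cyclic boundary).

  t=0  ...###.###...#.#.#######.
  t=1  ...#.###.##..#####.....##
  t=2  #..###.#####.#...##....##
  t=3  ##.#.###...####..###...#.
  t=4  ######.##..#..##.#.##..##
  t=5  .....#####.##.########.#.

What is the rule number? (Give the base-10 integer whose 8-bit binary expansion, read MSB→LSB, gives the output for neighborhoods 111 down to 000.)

  ### -> .   bit 7 = 0  t=0,i=4
  ##. -> #   bit 6 = 1  t=0,i=5
  #.# -> #   bit 5 = 1  t=0,i=6
  #.. -> #   bit 4 = 1  t=0,i=10
  .## -> #   bit 3 = 1  t=0,i=3
  .#. -> #   bit 2 = 1  t=0,i=13
  ..# -> .   bit 1 = 0  t=0,i=2
  ... -> .   bit 0 = 0  t=0,i=0
  bits 01111100 = 124

124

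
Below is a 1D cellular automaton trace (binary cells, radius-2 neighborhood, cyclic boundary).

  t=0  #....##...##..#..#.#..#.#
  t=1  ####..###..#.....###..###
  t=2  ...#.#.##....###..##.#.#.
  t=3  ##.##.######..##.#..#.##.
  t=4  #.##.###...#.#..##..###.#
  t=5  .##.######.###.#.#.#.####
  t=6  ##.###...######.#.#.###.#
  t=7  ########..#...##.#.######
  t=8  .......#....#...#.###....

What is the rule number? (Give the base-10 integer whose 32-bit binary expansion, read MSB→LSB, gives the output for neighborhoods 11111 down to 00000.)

  nb #####: next=.  (t=1,i=0, bit31=0)
  nb ####.: next=.  (t=1,i=2, bit30=0)
  nb ###.#: next=#  (t=4,i=22, bit29=1)
  nb ###..: next=#  (t=1,i=3, bit28=1)
  nb ##.##: next=#  (t=3,i=2, bit27=1)
  nb ##.#.: next=#  (t=2,i=20, bit26=1)
  nb ##..#: next=.  (t=0,i=12, bit25=0)
  nb ##...: next=#  (t=0,i=1, bit24=1)
  nb #.###: next=#  (t=3,i=6, bit23=1)
  nb #.##.: next=#  (t=0,i=24, bit22=1)
  nb #.#.#: next=.  (t=2,i=5, bit21=0)
  nb #.#..: next=#  (t=0,i=19, bit20=1)
  nb #..##: next=#  (t=1,i=5, bit19=1)
  nb #..#.: next=.  (t=0,i=13, bit18=0)
  nb #...#: next=#  (t=0,i=8, bit17=1)
  nb #....: next=#  (t=0,i=2, bit16=1)
  nb .####: next=#  (t=1,i=23, bit15=1)
  nb .###.: next=#  (t=1,i=7, bit14=1)
  nb .##.#: next=.  (t=2,i=19, bit13=0)
  nb .##..: next=#  (t=0,i=0, bit12=1)
  nb .#.##: next=#  (t=0,i=23, bit11=1)
  nb .#.#.: next=#  (t=0,i=18, bit10=1)
  nb .#..#: next=.  (t=0,i=15, bit9=0)
  nb .#...: next=.  (t=1,i=12, bit8=0)
  nb ..###: next=.  (t=1,i=6, bit7=0)
  nb ..##.: next=.  (t=0,i=5, bit6=0)
  nb ..#.#: next=#  (t=0,i=17, bit5=1)
  nb ..#..: next=.  (t=0,i=14, bit4=0)
  nb ...##: next=.  (t=0,i=4, bit3=0)
  nb ...#.: next=.  (t=2,i=2, bit2=0)
  nb ....#: next=#  (t=0,i=3, bit1=1)
  nb .....: next=#  (t=1,i=14, bit0=1)
  bits 00111101110110111101110000100011 = 1037818915

1037818915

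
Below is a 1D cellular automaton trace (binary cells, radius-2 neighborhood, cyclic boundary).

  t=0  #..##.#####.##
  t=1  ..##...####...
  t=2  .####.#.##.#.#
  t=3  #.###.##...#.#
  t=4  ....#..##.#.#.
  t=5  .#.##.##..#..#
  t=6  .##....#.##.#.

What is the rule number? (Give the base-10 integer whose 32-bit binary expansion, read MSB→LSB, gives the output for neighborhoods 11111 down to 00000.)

3777796445

  [31] ##### => #  t=0,i=8
  [30] ####. => #  t=0,i=9
  [29] ###.# => #  t=0,i=10
  [28] ###.. => .  t=0,i=0
  [27] ##.## => .  t=0,i=5
  [26] ##.#. => .  t=2,i=5
  [25] ##..# => .  t=0,i=1
  [24] ##... => #  t=1,i=4
  [23] #.### => .  t=0,i=6
  [22] #.##. => .  t=2,i=8
  [21] #.#.# => #  t=2,i=6
  [20] #.#.. => .  t=4,i=12
  [19] #..## => #  t=0,i=2
  [18] #..#. => #  t=5,i=9
  [17] #...# => .  t=1,i=5
  [16] #.... => .  t=1,i=12
  [15] .#### => #  t=0,i=7
  [14] .###. => .  t=0,i=13
  [13] .##.# => .  t=0,i=4
  [12] .##.. => #  t=1,i=3
  [11] .#.## => #  t=2,i=0
  [10] .#.#. => .  t=2,i=12
  [9] .#..# => .  t=4,i=5
  [8] .#... => #  t=4,i=13
  [7] ..### => .  t=1,i=7
  [6] ..##. => #  t=0,i=3
  [5] ..#.# => .  t=3,i=11
  [4] ..#.. => #  t=4,i=4
  [3] ...## => #  t=1,i=1
  [2] ...#. => #  t=3,i=10
  [1] ....# => .  t=1,i=0
  [0] ..... => #  t=1,i=13
  bits 11100001001011001001100101011101 = 3777796445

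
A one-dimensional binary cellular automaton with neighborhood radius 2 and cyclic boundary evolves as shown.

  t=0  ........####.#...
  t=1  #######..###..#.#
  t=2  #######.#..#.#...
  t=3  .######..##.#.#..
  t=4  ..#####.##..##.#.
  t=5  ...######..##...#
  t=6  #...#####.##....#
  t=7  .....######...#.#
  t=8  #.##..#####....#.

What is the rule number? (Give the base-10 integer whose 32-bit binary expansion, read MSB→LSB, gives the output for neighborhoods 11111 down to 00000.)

4167862099

  ##### -> #   bit 31 = 1  t=1,i=1
  ####. -> #   bit 30 = 1  t=0,i=10
  ###.# -> #   bit 29 = 1  t=0,i=11
  ###.. -> #   bit 28 = 1  t=1,i=6
  ##.## -> #   bit 27 = 1  t=4,i=7
  ##.#. -> .   bit 26 = 0  t=0,i=12
  ##..# -> .   bit 25 = 0  t=1,i=7
  ##... -> .   bit 24 = 0  t=5,i=13
  #.### -> .   bit 23 = 0  t=1,i=16
  #.##. -> #   bit 22 = 1  t=4,i=8
  #.#.# -> #   bit 21 = 1  t=3,i=12
  #.#.. -> .   bit 20 = 0  t=0,i=13
  #..## -> #   bit 19 = 1  t=1,i=8
  #..#. -> #   bit 18 = 1  t=1,i=13
  #...# -> .   bit 17 = 0  t=2,i=15
  #.... -> .   bit 16 = 0  t=0,i=15
  .#### -> #   bit 15 = 1  t=0,i=9
  .###. -> .   bit 14 = 0  t=1,i=10
  .##.# -> .   bit 13 = 0  t=3,i=10
  .##.. -> .   bit 12 = 0  t=4,i=9
  .#.## -> .   bit 11 = 0  t=1,i=15
  .#.#. -> #   bit 10 = 1  t=2,i=12
  .#..# -> #   bit 9 = 1  t=2,i=9
  .#... -> #   bit 8 = 1  t=0,i=14
  ..### -> .   bit 7 = 0  t=0,i=8
  ..##. -> #   bit 6 = 1  t=3,i=9
  ..#.# -> .   bit 5 = 0  t=1,i=14
  ..#.. -> #   bit 4 = 1  t=5,i=16
  ...## -> .   bit 3 = 0  t=0,i=7
  ...#. -> .   bit 2 = 0  t=5,i=15
  ....# -> #   bit 1 = 1  t=0,i=6
  ..... -> #   bit 0 = 1  t=0,i=0
  bits 11111000011011001000011101010011 = 4167862099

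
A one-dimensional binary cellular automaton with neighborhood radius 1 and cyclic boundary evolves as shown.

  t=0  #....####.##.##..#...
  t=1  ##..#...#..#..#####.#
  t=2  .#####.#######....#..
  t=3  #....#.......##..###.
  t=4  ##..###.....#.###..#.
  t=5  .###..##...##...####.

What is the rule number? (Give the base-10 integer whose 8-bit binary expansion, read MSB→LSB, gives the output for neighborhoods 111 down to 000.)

86

  ###|.  b7=0 t=0,i=6
  ##.|#  b6=1 t=0,i=8
  #.#|.  b5=0 t=0,i=9
  #..|#  b4=1 t=0,i=1
  .##|.  b3=0 t=0,i=5
  .#.|#  b2=1 t=0,i=0
  ..#|#  b1=1 t=0,i=4
  ...|.  b0=0 t=0,i=2
  bits 01010110 = 86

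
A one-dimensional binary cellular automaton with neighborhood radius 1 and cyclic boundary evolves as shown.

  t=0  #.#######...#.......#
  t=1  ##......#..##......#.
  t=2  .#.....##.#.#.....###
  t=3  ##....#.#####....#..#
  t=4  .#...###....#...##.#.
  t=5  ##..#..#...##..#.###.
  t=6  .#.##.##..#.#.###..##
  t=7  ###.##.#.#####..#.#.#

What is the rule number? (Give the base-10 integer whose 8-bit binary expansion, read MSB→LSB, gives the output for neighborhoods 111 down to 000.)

  nb ###: next=.  (t=0,i=3, bit7=0)
  nb ##.: next=#  (t=0,i=0, bit6=1)
  nb #.#: next=#  (t=0,i=1, bit5=1)
  nb #..: next=.  (t=0,i=9, bit4=0)
  nb .##: next=.  (t=0,i=2, bit3=0)
  nb .#.: next=#  (t=0,i=12, bit2=1)
  nb ..#: next=#  (t=0,i=11, bit1=1)
  nb ...: next=.  (t=0,i=10, bit0=0)
  bits 01100110 = 102

102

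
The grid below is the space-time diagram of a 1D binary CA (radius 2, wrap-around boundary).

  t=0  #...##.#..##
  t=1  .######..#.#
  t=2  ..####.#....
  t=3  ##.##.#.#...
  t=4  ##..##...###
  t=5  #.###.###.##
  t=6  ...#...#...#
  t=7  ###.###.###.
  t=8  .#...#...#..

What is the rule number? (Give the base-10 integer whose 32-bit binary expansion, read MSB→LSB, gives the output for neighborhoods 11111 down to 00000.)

  #####|#  b31=1 t=1,i=3
  ####.|#  b30=1 t=1,i=5
  ###.#|.  b29=0 t=2,i=5
  ###..|.  b28=0 t=0,i=0
  ##.##|.  b27=0 t=3,i=2
  ##.#.|#  b26=1 t=0,i=6
  ##..#|#  b25=1 t=1,i=7
  ##...|#  b24=1 t=0,i=1
  #.###|.  b23=0 t=1,i=1
  #.##.|.  b22=0 t=3,i=3
  #.#.#|.  b21=0 t=1,i=11
  #.#..|.  b20=0 t=0,i=7
  #..##|#  b19=1 t=0,i=9
  #..#.|.  b18=0 t=1,i=8
  #...#|#  b17=1 t=0,i=2
  #....|.  b16=0 t=2,i=9
  .####|#  b15=1 t=1,i=2
  .###.|#  b14=1 t=0,i=11
  .##.#|#  b13=1 t=0,i=5
  .##..|.  b12=0 t=4,i=5
  .#.##|.  b11=0 t=1,i=0
  .#.#.|.  b10=0 t=1,i=10
  .#..#|.  b9=0 t=0,i=8
  .#...|#  b8=1 t=2,i=8
  ..###|.  b7=0 t=0,i=10
  ..##.|#  b6=1 t=0,i=4
  ..#.#|.  b5=0 t=1,i=9
  ..#..|.  b4=0 t=6,i=3
  ...##|#  b3=1 t=0,i=3
  ...#.|#  b2=1 t=6,i=2
  ....#|#  b1=1 t=2,i=0
  .....|.  b0=0 t=2,i=10
  bits 11000111000010101110000101001110 = 3339379022

3339379022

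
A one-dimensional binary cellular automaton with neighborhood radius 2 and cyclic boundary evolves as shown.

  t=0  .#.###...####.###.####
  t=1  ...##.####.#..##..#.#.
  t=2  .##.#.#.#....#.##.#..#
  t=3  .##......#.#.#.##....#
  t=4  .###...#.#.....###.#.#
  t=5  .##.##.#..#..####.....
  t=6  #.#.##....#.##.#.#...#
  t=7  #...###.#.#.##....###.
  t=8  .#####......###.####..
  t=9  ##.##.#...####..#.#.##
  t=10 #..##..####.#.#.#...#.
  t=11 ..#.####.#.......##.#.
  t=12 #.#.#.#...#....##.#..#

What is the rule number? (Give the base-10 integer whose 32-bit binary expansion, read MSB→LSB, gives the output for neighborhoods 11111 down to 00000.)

  [31] ##### => #  t=8,i=3
  [30] ####. => #  t=0,i=11
  [29] ###.# => .  t=0,i=12
  [28] ###.. => .  t=0,i=5
  [27] ##.## => .  t=0,i=13
  [26] ##.#. => .  t=0,i=0
  [25] ##..# => #  t=1,i=16
  [24] ##... => #  t=0,i=6
  [23] #.### => #  t=0,i=3
  [22] #.##. => #  t=2,i=1
  [21] #.#.# => .  t=0,i=1
  [20] #.#.. => .  t=1,i=11
  [19] #..## => #  t=1,i=13
  [18] #..#. => .  t=1,i=17
  [17] #...# => #  t=0,i=7
  [16] #.... => .  t=1,i=0
  [15] .#### => .  t=0,i=10
  [14] .###. => #  t=0,i=4
  [13] .##.# => #  t=1,i=4
  [12] .##.. => #  t=1,i=15
  [11] .#.## => .  t=0,i=2
  [10] .#.#. => .  t=1,i=19
  [9] .#..# => .  t=1,i=12
  [8] .#... => #  t=1,i=21
  [7] ..### => #  t=0,i=9
  [6] ..##. => .  t=1,i=3
  [5] ..#.# => #  t=1,i=18
  [4] ..#.. => #  t=5,i=10
  [3] ...## => #  t=0,i=8
  [2] ...#. => .  t=2,i=12
  [1] ....# => #  t=1,i=1
  [0] ..... => .  t=3,i=5
  bits 11000011110010100111000110111010 = 3284824506

3284824506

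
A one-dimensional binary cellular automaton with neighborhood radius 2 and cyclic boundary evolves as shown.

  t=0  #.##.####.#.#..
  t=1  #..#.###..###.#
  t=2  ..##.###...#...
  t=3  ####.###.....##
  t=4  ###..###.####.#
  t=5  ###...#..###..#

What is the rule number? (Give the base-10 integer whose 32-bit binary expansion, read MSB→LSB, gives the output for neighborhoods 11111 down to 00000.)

  #####|#  b31=1 t=3,i=0
  ####.|#  b30=1 t=0,i=7
  ###.#|.  b29=0 t=0,i=8
  ###..|#  b28=1 t=1,i=7
  ##.##|.  b27=0 t=0,i=4
  ##.#.|.  b26=0 t=0,i=9
  ##..#|.  b25=0 t=1,i=1
  ##...|.  b24=0 t=2,i=8
  #.###|#  b23=1 t=0,i=5
  #.##.|.  b22=0 t=0,i=2
  #.#.#|#  b21=1 t=0,i=10
  #.#..|#  b20=1 t=0,i=12
  #..##|.  b19=0 t=1,i=9
  #..#.|#  b18=1 t=0,i=14
  #...#|.  b17=0 t=2,i=9
  #....|#  b16=1 t=2,i=13
  .####|#  b15=1 t=0,i=6
  .###.|#  b14=1 t=1,i=6
  .##.#|#  b13=1 t=0,i=3
  .##..|.  b12=0 t=1,i=0
  .#.##|.  b11=0 t=0,i=1
  .#.#.|#  b10=1 t=0,i=11
  .#..#|.  b9=0 t=0,i=13
  .#...|.  b8=0 t=2,i=12
  ..###|.  b7=0 t=1,i=10
  ..##.|#  b6=1 t=2,i=2
  ..#.#|#  b5=1 t=0,i=0
  ..#..|.  b4=0 t=2,i=11
  ...##|#  b3=1 t=2,i=1
  ...#.|.  b2=0 t=2,i=10
  ....#|#  b1=1 t=2,i=0
  .....|#  b0=1 t=2,i=14
  bits 11010000101101011110010001101011 = 3501581419

3501581419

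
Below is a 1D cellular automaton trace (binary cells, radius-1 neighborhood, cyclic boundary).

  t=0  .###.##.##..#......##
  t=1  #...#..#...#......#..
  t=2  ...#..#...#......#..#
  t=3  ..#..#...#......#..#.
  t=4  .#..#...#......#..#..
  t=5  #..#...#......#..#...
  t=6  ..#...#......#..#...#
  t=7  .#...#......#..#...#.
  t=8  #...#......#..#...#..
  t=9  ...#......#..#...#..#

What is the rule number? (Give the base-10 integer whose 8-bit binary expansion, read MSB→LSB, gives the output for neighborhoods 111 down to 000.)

  nb ###: next=.  (t=0,i=2, bit7=0)
  nb ##.: next=.  (t=0,i=3, bit6=0)
  nb #.#: next=#  (t=0,i=0, bit5=1)
  nb #..: next=.  (t=0,i=10, bit4=0)
  nb .##: next=.  (t=0,i=1, bit3=0)
  nb .#.: next=.  (t=0,i=12, bit2=0)
  nb ..#: next=#  (t=0,i=11, bit1=1)
  nb ...: next=.  (t=0,i=14, bit0=0)
  bits 00100010 = 34

34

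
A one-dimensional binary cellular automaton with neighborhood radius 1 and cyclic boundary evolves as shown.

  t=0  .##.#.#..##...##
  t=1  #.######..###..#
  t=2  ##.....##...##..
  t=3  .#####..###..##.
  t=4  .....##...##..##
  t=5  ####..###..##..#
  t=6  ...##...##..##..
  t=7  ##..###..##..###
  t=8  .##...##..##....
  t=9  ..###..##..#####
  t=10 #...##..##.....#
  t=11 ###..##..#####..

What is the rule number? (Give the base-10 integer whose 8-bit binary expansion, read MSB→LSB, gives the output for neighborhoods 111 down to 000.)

  ### -> .   bit 7 = 0  t=1,i=3
  ##. -> #   bit 6 = 1  t=0,i=2
  #.# -> #   bit 5 = 1  t=0,i=0
  #.. -> #   bit 4 = 1  t=0,i=7
  .## -> .   bit 3 = 0  t=0,i=1
  .#. -> #   bit 2 = 1  t=0,i=4
  ..# -> .   bit 1 = 0  t=0,i=8
  ... -> #   bit 0 = 1  t=0,i=12
  bits 01110101 = 117

117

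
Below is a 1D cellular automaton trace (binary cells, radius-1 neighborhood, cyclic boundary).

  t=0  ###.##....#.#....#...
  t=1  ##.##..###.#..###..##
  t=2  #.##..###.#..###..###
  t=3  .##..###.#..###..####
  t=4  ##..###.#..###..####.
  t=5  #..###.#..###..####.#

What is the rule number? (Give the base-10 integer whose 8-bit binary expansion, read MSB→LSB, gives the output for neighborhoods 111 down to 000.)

171

  [7] ### => #  t=0,i=1
  [6] ##. => .  t=0,i=2
  [5] #.# => #  t=0,i=3
  [4] #.. => .  t=0,i=6
  [3] .## => #  t=0,i=0
  [2] .#. => .  t=0,i=10
  [1] ..# => #  t=0,i=9
  [0] ... => #  t=0,i=7
  bits 10101011 = 171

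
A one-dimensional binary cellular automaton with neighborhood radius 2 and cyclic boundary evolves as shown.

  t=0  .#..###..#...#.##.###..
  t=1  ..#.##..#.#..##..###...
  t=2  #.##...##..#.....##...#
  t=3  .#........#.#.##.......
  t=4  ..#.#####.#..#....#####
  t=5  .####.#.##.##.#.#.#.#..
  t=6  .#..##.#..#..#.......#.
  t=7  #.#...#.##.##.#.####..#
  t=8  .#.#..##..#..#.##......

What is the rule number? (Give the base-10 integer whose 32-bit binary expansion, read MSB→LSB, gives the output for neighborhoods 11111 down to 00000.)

  nb #####: next=#  (t=4,i=6, bit31=1)
  nb ####.: next=.  (t=4,i=7, bit30=0)
  nb ###.#: next=#  (t=4,i=8, bit29=1)
  nb ###..: next=.  (t=0,i=6, bit28=0)
  nb ##.##: next=#  (t=0,i=17, bit27=1)
  nb ##.#.: next=#  (t=4,i=9, bit26=1)
  nb ##..#: next=.  (t=0,i=7, bit25=0)
  nb ##...: next=.  (t=0,i=21, bit24=0)
  nb #.###: next=#  (t=0,i=18, bit23=1)
  nb #.##.: next=.  (t=0,i=15, bit22=0)
  nb #.#.#: next=.  (t=3,i=12, bit21=0)
  nb #.#..: next=.  (t=1,i=10, bit20=0)
  nb #..##: next=.  (t=0,i=3, bit19=0)
  nb #..#.: next=#  (t=0,i=8, bit18=1)
  nb #...#: next=.  (t=0,i=11, bit17=0)
  nb #....: next=.  (t=1,i=21, bit16=0)
  nb .####: next=.  (t=4,i=5, bit15=0)
  nb .###.: next=#  (t=0,i=5, bit14=1)
  nb .##.#: next=.  (t=0,i=16, bit13=0)
  nb .##..: next=.  (t=1,i=5, bit12=0)
  nb .#.##: next=#  (t=0,i=14, bit11=1)
  nb .#.#.: next=.  (t=1,i=9, bit10=0)
  nb .#..#: next=#  (t=0,i=2, bit9=1)
  nb .#...: next=#  (t=0,i=10, bit8=1)
  nb ..###: next=#  (t=0,i=4, bit7=1)
  nb ..##.: next=.  (t=1,i=13, bit6=0)
  nb ..#.#: next=#  (t=0,i=13, bit5=1)
  nb ..#..: next=.  (t=0,i=1, bit4=0)
  nb ...##: next=.  (t=2,i=6, bit3=0)
  nb ...#.: next=.  (t=0,i=0, bit2=0)
  nb ....#: next=#  (t=1,i=0, bit1=1)
  nb .....: next=#  (t=1,i=22, bit0=1)
  bits 10101100100001000100101110100011 = 2894351267

2894351267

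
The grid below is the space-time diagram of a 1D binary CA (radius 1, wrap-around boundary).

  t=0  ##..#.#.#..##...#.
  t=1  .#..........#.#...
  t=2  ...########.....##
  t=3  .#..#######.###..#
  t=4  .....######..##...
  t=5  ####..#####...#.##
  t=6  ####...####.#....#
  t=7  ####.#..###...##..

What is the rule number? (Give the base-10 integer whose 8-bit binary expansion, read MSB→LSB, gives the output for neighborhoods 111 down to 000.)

193

  [7] ### => #  t=2,i=4
  [6] ##. => #  t=0,i=1
  [5] #.# => .  t=0,i=5
  [4] #.. => .  t=0,i=2
  [3] .## => .  t=0,i=0
  [2] .#. => .  t=0,i=4
  [1] ..# => .  t=0,i=3
  [0] ... => #  t=0,i=14
  bits 11000001 = 193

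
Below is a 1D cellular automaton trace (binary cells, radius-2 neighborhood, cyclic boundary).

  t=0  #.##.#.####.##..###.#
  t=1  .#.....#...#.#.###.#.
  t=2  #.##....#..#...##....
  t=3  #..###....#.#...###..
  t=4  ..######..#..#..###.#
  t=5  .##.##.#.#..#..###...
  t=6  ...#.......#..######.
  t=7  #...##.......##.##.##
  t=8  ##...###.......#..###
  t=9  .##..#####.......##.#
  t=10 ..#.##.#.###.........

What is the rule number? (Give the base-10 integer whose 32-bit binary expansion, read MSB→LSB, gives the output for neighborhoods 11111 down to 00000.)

2576175520

  nb #####: next=#  (t=4,i=4, bit31=1)
  nb ####.: next=.  (t=0,i=9, bit30=0)
  nb ###.#: next=.  (t=0,i=10, bit29=0)
  nb ###..: next=#  (t=3,i=5, bit28=1)
  nb ##.##: next=#  (t=0,i=1, bit27=1)
  nb ##.#.: next=.  (t=0,i=4, bit26=0)
  nb ##..#: next=.  (t=0,i=14, bit25=0)
  nb ##...: next=#  (t=2,i=4, bit24=1)
  nb #.###: next=#  (t=0,i=7, bit23=1)
  nb #.##.: next=.  (t=0,i=2, bit22=0)
  nb #.#.#: next=.  (t=0,i=5, bit21=0)
  nb #.#..: next=.  (t=1,i=19, bit20=0)
  nb #..##: next=#  (t=0,i=15, bit19=1)
  nb #..#.: next=#  (t=1,i=0, bit18=1)
  nb #...#: next=.  (t=1,i=9, bit17=0)
  nb #....: next=#  (t=1,i=3, bit16=1)
  nb .####: next=.  (t=0,i=8, bit15=0)
  nb .###.: next=#  (t=0,i=17, bit14=1)
  nb .##.#: next=.  (t=0,i=0, bit13=0)
  nb .##..: next=#  (t=0,i=13, bit12=1)
  nb .#.##: next=.  (t=0,i=6, bit11=0)
  nb .#.#.: next=.  (t=1,i=12, bit10=0)
  nb .#..#: next=.  (t=1,i=20, bit9=0)
  nb .#...: next=#  (t=1,i=2, bit8=1)
  nb ..###: next=#  (t=0,i=16, bit7=1)
  nb ..##.: next=.  (t=2,i=15, bit6=0)
  nb ..#.#: next=#  (t=1,i=11, bit5=1)
  nb ..#..: next=.  (t=1,i=1, bit4=0)
  nb ...##: next=.  (t=2,i=14, bit3=0)
  nb ...#.: next=.  (t=1,i=6, bit2=0)
  nb ....#: next=.  (t=1,i=5, bit1=0)
  nb .....: next=.  (t=1,i=4, bit0=0)
  bits 10011001100011010101000110100000 = 2576175520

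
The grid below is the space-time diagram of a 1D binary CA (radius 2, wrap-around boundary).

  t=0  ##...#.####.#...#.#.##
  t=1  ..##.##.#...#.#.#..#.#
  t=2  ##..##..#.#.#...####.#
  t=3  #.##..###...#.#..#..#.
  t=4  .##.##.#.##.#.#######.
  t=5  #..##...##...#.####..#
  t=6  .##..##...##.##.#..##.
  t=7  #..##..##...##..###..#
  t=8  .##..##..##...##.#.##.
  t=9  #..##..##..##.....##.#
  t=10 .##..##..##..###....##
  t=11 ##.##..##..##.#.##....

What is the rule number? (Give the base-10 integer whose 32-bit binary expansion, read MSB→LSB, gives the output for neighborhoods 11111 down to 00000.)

2338310705

  #####|#  b31=1 t=4,i=16
  ####.|.  b30=0 t=0,i=0
  ###.#|.  b29=0 t=0,i=10
  ###..|.  b28=0 t=0,i=1
  ##.##|#  b27=1 t=1,i=4
  ##.#.|.  b26=0 t=0,i=11
  ##..#|#  b25=1 t=2,i=2
  ##...|#  b24=1 t=0,i=2
  #.###|.  b23=0 t=0,i=7
  #.##.|#  b22=1 t=1,i=5
  #.#.#|.  b21=0 t=0,i=18
  #.#..|#  b20=1 t=0,i=12
  #..##|#  b19=1 t=1,i=1
  #..#.|#  b18=1 t=1,i=18
  #...#|#  b17=1 t=0,i=3
  #....|#  b16=1 t=9,i=14
  .####|#  b15=1 t=0,i=8
  .###.|#  b14=1 t=2,i=0
  .##.#|.  b13=0 t=1,i=3
  .##..|.  b12=0 t=2,i=5
  .#.##|#  b11=1 t=0,i=6
  .#.#.|.  b10=0 t=0,i=17
  .#..#|#  b9=1 t=1,i=0
  .#...|.  b8=0 t=0,i=13
  ..###|.  b7=0 t=2,i=16
  ..##.|.  b6=0 t=1,i=2
  ..#.#|#  b5=1 t=0,i=5
  ..#..|#  b4=1 t=3,i=17
  ...##|.  b3=0 t=2,i=15
  ...#.|.  b2=0 t=0,i=4
  ....#|.  b1=0 t=9,i=16
  .....|#  b0=1 t=9,i=15
  bits 10001011010111111100101000110001 = 2338310705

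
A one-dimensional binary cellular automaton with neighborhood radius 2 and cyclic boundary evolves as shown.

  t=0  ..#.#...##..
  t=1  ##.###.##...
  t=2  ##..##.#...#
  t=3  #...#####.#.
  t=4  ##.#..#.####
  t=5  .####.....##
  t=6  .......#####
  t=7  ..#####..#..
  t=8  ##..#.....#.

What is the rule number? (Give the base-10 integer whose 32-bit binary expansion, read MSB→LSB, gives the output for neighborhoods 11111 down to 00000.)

  ##### -> #   bit 31 = 1  t=3,i=6
  ####. -> .   bit 30 = 0  t=3,i=7
  ###.# -> #   bit 29 = 1  t=1,i=5
  ###.. -> .   bit 28 = 0  t=2,i=1
  ##.## -> .   bit 27 = 0  t=1,i=2
  ##.#. -> #   bit 26 = 1  t=2,i=6
  ##..# -> .   bit 25 = 0  t=2,i=2
  ##... -> .   bit 24 = 0  t=0,i=10
  #.### -> .   bit 23 = 0  t=1,i=3
  #.##. -> #   bit 22 = 1  t=1,i=7
  #.#.# -> #   bit 21 = 1  t=3,i=10
  #.#.. -> #   bit 20 = 1  t=0,i=4
  #..## -> .   bit 19 = 0  t=2,i=3
  #..#. -> .   bit 18 = 0  t=4,i=5
  #...# -> .   bit 17 = 0  t=0,i=6
  #.... -> .   bit 16 = 0  t=0,i=11
  .#### -> .   bit 15 = 0  t=3,i=5
  .###. -> #   bit 14 = 1  t=1,i=4
  .##.# -> #   bit 13 = 1  t=1,i=1
  .##.. -> .   bit 12 = 0  t=0,i=9
  .#.## -> .   bit 11 = 0  t=4,i=7
  .#.#. -> #   bit 10 = 1  t=0,i=3
  .#..# -> #   bit 9 = 1  t=4,i=4
  .#... -> #   bit 8 = 1  t=0,i=5
  ..### -> .   bit 7 = 0  t=2,i=11
  ..##. -> #   bit 6 = 1  t=0,i=8
  ..#.# -> .   bit 5 = 0  t=0,i=2
  ..#.. -> .   bit 4 = 0  t=7,i=9
  ...## -> #   bit 3 = 1  t=0,i=7
  ...#. -> #   bit 2 = 1  t=0,i=1
  ....# -> #   bit 1 = 1  t=0,i=0
  ..... -> #   bit 0 = 1  t=5,i=7
  bits 10100100011100000110011101001111 = 2758829903

2758829903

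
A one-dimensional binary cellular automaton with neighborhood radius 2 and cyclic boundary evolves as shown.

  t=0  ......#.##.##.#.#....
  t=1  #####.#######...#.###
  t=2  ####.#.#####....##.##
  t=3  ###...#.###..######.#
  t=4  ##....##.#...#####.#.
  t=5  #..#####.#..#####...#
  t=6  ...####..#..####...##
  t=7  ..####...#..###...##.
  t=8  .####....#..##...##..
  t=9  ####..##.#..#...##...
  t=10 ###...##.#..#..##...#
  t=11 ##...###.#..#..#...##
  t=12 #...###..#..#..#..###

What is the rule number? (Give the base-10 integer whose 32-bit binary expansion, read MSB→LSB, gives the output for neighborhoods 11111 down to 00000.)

3360811259

  #####|#  b31=1 t=1,i=0
  ####.|#  b30=1 t=1,i=3
  ###.#|.  b29=0 t=1,i=4
  ###..|.  b28=0 t=1,i=12
  ##.##|#  b27=1 t=0,i=10
  ##.#.|.  b26=0 t=0,i=13
  ##..#|.  b25=0 t=3,i=11
  ##...|.  b24=0 t=1,i=13
  #.###|.  b23=0 t=1,i=6
  #.##.|#  b22=1 t=0,i=8
  #.#.#|.  b21=0 t=0,i=14
  #.#..|#  b20=1 t=0,i=16
  #..##|.  b19=0 t=3,i=12
  #..#.|.  b18=0 t=6,i=8
  #...#|.  b17=0 t=1,i=14
  #....|#  b16=1 t=0,i=18
  .####|#  b15=1 t=1,i=7
  .###.|#  b14=1 t=3,i=9
  .##.#|#  b13=1 t=0,i=9
  .##..|.  b12=0 t=4,i=1
  .#.##|#  b11=1 t=0,i=7
  .#.#.|.  b10=0 t=0,i=15
  .#..#|.  b9=0 t=5,i=10
  .#...|.  b8=0 t=0,i=17
  ..###|#  b7=1 t=3,i=13
  ..##.|#  b6=1 t=2,i=16
  ..#.#|#  b5=1 t=0,i=6
  ..#..|#  b4=1 t=6,i=9
  ...##|#  b3=1 t=2,i=15
  ...#.|.  b2=0 t=0,i=5
  ....#|#  b1=1 t=0,i=4
  .....|#  b0=1 t=0,i=0
  bits 11001000010100011110100011111011 = 3360811259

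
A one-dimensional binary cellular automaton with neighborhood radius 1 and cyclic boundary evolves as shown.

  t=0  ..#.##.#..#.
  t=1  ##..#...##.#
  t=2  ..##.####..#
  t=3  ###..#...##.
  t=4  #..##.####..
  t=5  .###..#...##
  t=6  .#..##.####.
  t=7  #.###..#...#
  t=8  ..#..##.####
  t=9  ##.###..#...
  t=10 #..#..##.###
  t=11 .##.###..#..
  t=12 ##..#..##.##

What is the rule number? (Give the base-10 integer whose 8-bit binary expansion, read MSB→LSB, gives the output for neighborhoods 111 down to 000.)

  [7] ### => .  t=1,i=0
  [6] ##. => .  t=0,i=5
  [5] #.# => .  t=0,i=3
  [4] #.. => #  t=0,i=8
  [3] .## => #  t=0,i=4
  [2] .#. => .  t=0,i=2
  [1] ..# => #  t=0,i=1
  [0] ... => #  t=0,i=0
  bits 00011011 = 27

27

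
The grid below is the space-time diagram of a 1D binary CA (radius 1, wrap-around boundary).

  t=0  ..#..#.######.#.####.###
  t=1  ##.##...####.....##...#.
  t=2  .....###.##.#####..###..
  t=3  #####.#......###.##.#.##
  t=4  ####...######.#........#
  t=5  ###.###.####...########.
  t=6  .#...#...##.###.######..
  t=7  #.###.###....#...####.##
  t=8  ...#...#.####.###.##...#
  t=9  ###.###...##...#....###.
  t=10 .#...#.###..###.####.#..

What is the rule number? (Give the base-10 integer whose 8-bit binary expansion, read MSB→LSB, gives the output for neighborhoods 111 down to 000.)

  ### -> #   bit 7 = 1  t=0,i=8
  ##. -> .   bit 6 = 0  t=0,i=12
  #.# -> .   bit 5 = 0  t=0,i=6
  #.. -> #   bit 4 = 1  t=0,i=0
  .## -> .   bit 3 = 0  t=0,i=7
  .#. -> .   bit 2 = 0  t=0,i=2
  ..# -> #   bit 1 = 1  t=0,i=1
  ... -> #   bit 0 = 1  t=1,i=6
  bits 10010011 = 147

147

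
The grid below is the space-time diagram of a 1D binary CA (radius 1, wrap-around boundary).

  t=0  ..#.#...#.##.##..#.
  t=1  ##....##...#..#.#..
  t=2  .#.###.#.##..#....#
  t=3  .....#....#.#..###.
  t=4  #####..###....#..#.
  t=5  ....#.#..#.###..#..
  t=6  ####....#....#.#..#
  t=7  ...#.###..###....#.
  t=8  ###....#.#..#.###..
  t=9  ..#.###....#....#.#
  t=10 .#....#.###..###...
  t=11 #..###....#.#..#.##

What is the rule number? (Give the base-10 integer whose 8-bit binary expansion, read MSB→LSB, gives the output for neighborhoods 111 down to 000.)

67

  nb ###: next=.  (t=2,i=4, bit7=0)
  nb ##.: next=#  (t=0,i=11, bit6=1)
  nb #.#: next=.  (t=0,i=3, bit5=0)
  nb #..: next=.  (t=0,i=5, bit4=0)
  nb .##: next=.  (t=0,i=10, bit3=0)
  nb .#.: next=.  (t=0,i=2, bit2=0)
  nb ..#: next=#  (t=0,i=1, bit1=1)
  nb ...: next=#  (t=0,i=0, bit0=1)
  bits 01000011 = 67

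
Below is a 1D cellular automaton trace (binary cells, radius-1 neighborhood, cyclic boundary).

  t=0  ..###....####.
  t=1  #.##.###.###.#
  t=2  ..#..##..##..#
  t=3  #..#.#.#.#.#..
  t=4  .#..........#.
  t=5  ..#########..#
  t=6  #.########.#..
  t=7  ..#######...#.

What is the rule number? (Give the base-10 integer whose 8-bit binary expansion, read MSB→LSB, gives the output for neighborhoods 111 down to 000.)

153

  ###|#  b7=1 t=0,i=3
  ##.|.  b6=0 t=0,i=4
  #.#|.  b5=0 t=1,i=1
  #..|#  b4=1 t=0,i=5
  .##|#  b3=1 t=0,i=2
  .#.|.  b2=0 t=2,i=2
  ..#|.  b1=0 t=0,i=1
  ...|#  b0=1 t=0,i=0
  bits 10011001 = 153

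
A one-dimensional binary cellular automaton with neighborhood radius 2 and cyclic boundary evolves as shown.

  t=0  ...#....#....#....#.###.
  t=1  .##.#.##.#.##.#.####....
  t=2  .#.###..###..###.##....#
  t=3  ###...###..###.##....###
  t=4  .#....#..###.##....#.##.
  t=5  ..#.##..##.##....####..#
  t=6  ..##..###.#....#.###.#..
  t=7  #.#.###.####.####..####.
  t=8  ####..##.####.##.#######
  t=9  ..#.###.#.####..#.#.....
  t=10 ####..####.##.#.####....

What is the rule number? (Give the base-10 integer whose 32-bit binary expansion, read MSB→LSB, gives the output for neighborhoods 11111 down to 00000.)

1849200102

  [31] ##### => .  t=3,i=0
  [30] ####. => #  t=1,i=18
  [29] ###.# => #  t=2,i=15
  [28] ###.. => .  t=0,i=22
  [27] ##.## => #  t=2,i=16
  [26] ##.#. => #  t=1,i=3
  [25] ##..# => #  t=2,i=6
  [24] ##... => .  t=0,i=23
  [23] #.### => .  t=0,i=20
  [22] #.##. => .  t=1,i=6
  [21] #.#.# => #  t=1,i=4
  [20] #.#.. => #  t=6,i=10
  [19] #..## => #  t=2,i=7
  [18] #..#. => .  t=4,i=0
  [17] #...# => .  t=3,i=4
  [16] #.... => .  t=0,i=0
  [15] .#### => #  t=1,i=17
  [14] .###. => .  t=0,i=21
  [13] .##.# => .  t=1,i=2
  [12] .##.. => .  t=2,i=18
  [11] .#.## => #  t=0,i=19
  [10] .#.#. => #  t=2,i=0
  [9] .#..# => .  t=4,i=7
  [8] .#... => #  t=0,i=4
  [7] ..### => #  t=2,i=8
  [6] ..##. => #  t=1,i=1
  [5] ..#.# => #  t=0,i=18
  [4] ..#.. => .  t=0,i=3
  [3] ...## => .  t=1,i=0
  [2] ...#. => #  t=0,i=2
  [1] ....# => #  t=0,i=1
  [0] ..... => .  t=1,i=22
  bits 01101110001110001000110111100110 = 1849200102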